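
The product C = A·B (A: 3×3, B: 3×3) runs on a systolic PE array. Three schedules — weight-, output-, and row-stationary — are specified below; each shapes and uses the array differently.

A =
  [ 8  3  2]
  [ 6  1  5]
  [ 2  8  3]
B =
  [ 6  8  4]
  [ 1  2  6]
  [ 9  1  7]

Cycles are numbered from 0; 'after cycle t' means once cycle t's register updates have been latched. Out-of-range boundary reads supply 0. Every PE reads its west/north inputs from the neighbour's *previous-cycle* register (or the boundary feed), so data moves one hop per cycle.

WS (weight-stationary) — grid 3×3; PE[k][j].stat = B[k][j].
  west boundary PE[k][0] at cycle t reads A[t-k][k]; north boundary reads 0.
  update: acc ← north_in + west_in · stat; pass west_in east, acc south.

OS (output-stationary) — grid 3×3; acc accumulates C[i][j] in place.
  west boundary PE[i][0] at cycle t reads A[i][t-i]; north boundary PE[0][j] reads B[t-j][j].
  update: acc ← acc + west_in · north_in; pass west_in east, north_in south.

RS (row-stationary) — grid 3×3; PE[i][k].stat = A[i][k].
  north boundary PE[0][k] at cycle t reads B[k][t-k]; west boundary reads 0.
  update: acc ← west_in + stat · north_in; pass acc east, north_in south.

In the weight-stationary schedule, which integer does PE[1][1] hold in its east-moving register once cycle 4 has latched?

WS (3×3). Following PE[1][1] plus its west/north inputs:
  step 0 · PE0,1: acc=0; fwd→0 fwd↓0
  step 0 · PE1,0: acc=0; fwd→0 fwd↓0
  step 0 · PE1,1: acc=0; fwd→0 fwd↓0
  step 1 · PE0,1: acc=64; fwd→8 fwd↓64
  step 1 · PE1,0: acc=51; fwd→3 fwd↓51
  step 1 · PE1,1: acc=0; fwd→0 fwd↓0
  step 2 · PE0,1: acc=48; fwd→6 fwd↓48
  step 2 · PE1,0: acc=37; fwd→1 fwd↓37
  step 2 · PE1,1: acc=70; fwd→3 fwd↓70
  step 3 · PE0,1: acc=16; fwd→2 fwd↓16
  step 3 · PE1,0: acc=20; fwd→8 fwd↓20
  step 3 · PE1,1: acc=50; fwd→1 fwd↓50
  step 4 · PE0,1: acc=0; fwd→0 fwd↓0
  step 4 · PE1,0: acc=0; fwd→0 fwd↓0
  step 4 · PE1,1: acc=32; fwd→8 fwd↓32

register = 8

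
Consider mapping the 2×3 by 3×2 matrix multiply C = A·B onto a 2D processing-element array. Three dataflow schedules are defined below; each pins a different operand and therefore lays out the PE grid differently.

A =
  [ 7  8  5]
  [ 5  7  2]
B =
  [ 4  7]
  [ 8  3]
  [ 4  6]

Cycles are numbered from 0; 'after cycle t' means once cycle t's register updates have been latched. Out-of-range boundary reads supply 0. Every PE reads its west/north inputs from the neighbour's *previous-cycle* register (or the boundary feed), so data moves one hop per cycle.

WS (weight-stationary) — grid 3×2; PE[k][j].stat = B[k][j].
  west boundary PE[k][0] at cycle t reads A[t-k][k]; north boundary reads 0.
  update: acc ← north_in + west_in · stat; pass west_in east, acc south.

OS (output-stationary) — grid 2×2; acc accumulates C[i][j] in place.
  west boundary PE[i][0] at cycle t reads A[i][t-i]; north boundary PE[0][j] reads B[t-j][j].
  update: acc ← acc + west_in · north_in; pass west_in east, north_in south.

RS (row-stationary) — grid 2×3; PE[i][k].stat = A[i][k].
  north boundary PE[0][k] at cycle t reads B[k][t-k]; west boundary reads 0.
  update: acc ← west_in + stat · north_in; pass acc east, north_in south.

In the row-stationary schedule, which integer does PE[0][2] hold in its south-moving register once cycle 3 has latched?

register = 6

RS 2×3: PE[0][2] cycle-by-cycle (with neighbour feeds):
  after 0 — PE[0][1] acc=0, pass-E 0, pass-S 0
  after 0 — PE[0][2] acc=0, pass-E 0, pass-S 0
  after 1 — PE[0][1] acc=92, pass-E 92, pass-S 8
  after 1 — PE[0][2] acc=0, pass-E 0, pass-S 0
  after 2 — PE[0][1] acc=73, pass-E 73, pass-S 3
  after 2 — PE[0][2] acc=112, pass-E 112, pass-S 4
  after 3 — PE[0][1] acc=0, pass-E 0, pass-S 0
  after 3 — PE[0][2] acc=103, pass-E 103, pass-S 6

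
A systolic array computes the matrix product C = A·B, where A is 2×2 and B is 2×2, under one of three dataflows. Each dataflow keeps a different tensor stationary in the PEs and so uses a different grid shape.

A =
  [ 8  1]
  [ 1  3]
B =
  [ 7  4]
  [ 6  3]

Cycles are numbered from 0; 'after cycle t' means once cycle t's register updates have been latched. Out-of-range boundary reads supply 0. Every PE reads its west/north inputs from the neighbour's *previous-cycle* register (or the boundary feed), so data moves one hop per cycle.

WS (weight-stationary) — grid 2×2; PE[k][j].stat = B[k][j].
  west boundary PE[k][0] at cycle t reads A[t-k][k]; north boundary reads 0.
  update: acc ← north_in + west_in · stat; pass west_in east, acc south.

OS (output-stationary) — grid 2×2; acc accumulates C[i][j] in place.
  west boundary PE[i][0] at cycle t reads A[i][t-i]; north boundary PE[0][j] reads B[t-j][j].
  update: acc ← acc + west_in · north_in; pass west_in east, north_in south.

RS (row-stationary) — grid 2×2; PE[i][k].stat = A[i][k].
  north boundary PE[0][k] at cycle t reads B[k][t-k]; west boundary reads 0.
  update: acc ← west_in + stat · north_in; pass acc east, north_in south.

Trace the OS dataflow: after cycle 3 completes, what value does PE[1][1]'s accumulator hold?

OS (2×2). Following PE[1][1] plus its west/north inputs:
  t=0 PE[0][1]: acc=0 h=0 v=0
  t=0 PE[1][0]: acc=0 h=0 v=0
  t=0 PE[1][1]: acc=0 h=0 v=0
  t=1 PE[0][1]: acc=32 h=8 v=4
  t=1 PE[1][0]: acc=7 h=1 v=7
  t=1 PE[1][1]: acc=0 h=0 v=0
  t=2 PE[0][1]: acc=35 h=1 v=3
  t=2 PE[1][0]: acc=25 h=3 v=6
  t=2 PE[1][1]: acc=4 h=1 v=4
  t=3 PE[0][1]: acc=35 h=0 v=0
  t=3 PE[1][0]: acc=25 h=0 v=0
  t=3 PE[1][1]: acc=13 h=3 v=3

PE[1][1].acc = 13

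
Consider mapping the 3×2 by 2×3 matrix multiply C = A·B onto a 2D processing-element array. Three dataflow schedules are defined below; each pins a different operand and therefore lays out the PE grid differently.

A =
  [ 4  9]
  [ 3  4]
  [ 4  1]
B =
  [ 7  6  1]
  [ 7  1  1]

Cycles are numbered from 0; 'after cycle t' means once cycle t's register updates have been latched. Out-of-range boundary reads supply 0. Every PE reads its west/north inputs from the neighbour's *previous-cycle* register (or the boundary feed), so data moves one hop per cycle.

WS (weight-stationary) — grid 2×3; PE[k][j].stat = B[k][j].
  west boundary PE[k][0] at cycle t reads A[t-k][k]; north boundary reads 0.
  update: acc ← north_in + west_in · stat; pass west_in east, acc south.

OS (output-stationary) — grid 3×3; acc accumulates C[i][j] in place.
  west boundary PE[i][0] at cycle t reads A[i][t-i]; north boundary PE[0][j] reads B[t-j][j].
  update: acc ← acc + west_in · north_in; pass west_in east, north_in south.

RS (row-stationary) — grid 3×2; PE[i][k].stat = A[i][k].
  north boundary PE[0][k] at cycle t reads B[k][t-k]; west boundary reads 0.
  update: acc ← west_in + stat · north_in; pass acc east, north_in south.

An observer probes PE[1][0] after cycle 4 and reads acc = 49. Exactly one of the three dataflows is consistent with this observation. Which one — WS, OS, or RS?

Under WS (2×3), PE[1][0]:
  c0 r1c0: 0 / 0 / 0
  c1 r1c0: 91 / 9 / 91
  c2 r1c0: 49 / 4 / 49
  c3 r1c0: 35 / 1 / 35
  c4 r1c0: 0 / 0 / 0
Under OS (3×3), PE[1][0]:
  c0 r1c0: 0 / 0 / 0
  c1 r1c0: 21 / 3 / 7
  c2 r1c0: 49 / 4 / 7
  c3 r1c0: 49 / 0 / 0
  c4 r1c0: 49 / 0 / 0
Under RS (3×2), PE[1][0]:
  c0 r1c0: 0 / 0 / 0
  c1 r1c0: 21 / 21 / 7
  c2 r1c0: 18 / 18 / 6
  c3 r1c0: 3 / 3 / 1
  c4 r1c0: 0 / 0 / 0

dataflow = OS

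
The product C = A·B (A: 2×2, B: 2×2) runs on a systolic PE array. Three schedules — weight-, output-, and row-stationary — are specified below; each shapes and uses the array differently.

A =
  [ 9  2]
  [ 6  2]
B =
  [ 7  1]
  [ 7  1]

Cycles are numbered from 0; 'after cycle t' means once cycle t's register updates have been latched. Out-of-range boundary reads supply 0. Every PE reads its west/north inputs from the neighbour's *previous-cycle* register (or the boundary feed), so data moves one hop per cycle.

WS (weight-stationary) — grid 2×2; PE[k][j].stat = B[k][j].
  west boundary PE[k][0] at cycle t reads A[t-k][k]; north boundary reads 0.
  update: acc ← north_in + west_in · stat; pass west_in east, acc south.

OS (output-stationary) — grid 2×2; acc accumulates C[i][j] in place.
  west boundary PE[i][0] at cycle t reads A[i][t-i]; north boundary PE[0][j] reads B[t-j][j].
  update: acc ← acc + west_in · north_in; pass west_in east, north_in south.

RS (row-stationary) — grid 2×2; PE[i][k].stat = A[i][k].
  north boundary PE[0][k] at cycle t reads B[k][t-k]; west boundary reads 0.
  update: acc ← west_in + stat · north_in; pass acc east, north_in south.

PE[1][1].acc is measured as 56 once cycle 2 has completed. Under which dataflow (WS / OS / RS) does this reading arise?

— WS: 2×2; PE[1][1] trace:
  [0] (1,1) acc=0 (h:0 v:0)
  [1] (1,1) acc=0 (h:0 v:0)
  [2] (1,1) acc=11 (h:2 v:11)
— OS: 2×2; PE[1][1] trace:
  [0] (1,1) acc=0 (h:0 v:0)
  [1] (1,1) acc=0 (h:0 v:0)
  [2] (1,1) acc=6 (h:6 v:1)
— RS: 2×2; PE[1][1] trace:
  [0] (1,1) acc=0 (h:0 v:0)
  [1] (1,1) acc=0 (h:0 v:0)
  [2] (1,1) acc=56 (h:56 v:7)

dataflow = RS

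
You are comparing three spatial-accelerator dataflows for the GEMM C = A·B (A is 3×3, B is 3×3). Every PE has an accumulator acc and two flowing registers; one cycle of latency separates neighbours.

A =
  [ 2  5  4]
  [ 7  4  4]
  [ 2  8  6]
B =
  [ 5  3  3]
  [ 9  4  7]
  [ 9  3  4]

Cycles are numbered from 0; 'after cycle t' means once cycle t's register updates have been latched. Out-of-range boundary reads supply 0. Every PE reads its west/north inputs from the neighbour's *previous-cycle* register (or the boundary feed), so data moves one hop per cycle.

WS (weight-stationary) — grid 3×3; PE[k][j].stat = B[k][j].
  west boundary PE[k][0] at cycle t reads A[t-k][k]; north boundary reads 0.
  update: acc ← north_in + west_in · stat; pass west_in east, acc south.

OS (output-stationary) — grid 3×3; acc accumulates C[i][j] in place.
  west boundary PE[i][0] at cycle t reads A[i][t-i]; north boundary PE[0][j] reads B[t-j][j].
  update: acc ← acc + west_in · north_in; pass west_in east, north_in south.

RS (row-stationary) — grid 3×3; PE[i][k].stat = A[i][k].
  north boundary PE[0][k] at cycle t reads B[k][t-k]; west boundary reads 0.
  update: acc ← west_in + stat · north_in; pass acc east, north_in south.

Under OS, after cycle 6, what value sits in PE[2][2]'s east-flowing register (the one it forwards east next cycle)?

OS 3×3: PE[2][2] cycle-by-cycle (with neighbour feeds):
  0: (1,2).acc=0  regs=<0,0>
  0: (2,1).acc=0  regs=<0,0>
  0: (2,2).acc=0  regs=<0,0>
  1: (1,2).acc=0  regs=<0,0>
  1: (2,1).acc=0  regs=<0,0>
  1: (2,2).acc=0  regs=<0,0>
  2: (1,2).acc=0  regs=<0,0>
  2: (2,1).acc=0  regs=<0,0>
  2: (2,2).acc=0  regs=<0,0>
  3: (1,2).acc=21  regs=<7,3>
  3: (2,1).acc=6  regs=<2,3>
  3: (2,2).acc=0  regs=<0,0>
  4: (1,2).acc=49  regs=<4,7>
  4: (2,1).acc=38  regs=<8,4>
  4: (2,2).acc=6  regs=<2,3>
  5: (1,2).acc=65  regs=<4,4>
  5: (2,1).acc=56  regs=<6,3>
  5: (2,2).acc=62  regs=<8,7>
  6: (1,2).acc=65  regs=<0,0>
  6: (2,1).acc=56  regs=<0,0>
  6: (2,2).acc=86  regs=<6,4>

register = 6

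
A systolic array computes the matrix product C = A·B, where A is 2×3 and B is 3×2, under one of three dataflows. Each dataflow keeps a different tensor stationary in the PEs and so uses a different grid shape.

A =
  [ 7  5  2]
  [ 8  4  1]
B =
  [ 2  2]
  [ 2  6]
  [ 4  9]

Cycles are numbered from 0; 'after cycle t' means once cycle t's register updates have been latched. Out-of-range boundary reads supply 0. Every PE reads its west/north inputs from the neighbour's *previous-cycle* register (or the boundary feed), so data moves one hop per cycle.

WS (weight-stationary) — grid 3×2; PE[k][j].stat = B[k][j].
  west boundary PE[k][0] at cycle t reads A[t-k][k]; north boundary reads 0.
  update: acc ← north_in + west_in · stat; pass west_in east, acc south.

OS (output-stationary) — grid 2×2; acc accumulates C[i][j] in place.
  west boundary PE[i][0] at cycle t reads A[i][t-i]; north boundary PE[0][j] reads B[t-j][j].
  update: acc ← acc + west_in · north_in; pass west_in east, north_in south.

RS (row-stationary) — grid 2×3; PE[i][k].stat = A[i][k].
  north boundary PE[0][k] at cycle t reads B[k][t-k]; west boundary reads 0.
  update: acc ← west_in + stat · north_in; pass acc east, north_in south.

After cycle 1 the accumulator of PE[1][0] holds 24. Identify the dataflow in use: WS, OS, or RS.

WS (3×2 grid), PE[1][0]:
  c0 r1c0: 0 / 0 / 0
  c1 r1c0: 24 / 5 / 24
OS (2×2 grid), PE[1][0]:
  c0 r1c0: 0 / 0 / 0
  c1 r1c0: 16 / 8 / 2
RS (2×3 grid), PE[1][0]:
  c0 r1c0: 0 / 0 / 0
  c1 r1c0: 16 / 16 / 2

dataflow = WS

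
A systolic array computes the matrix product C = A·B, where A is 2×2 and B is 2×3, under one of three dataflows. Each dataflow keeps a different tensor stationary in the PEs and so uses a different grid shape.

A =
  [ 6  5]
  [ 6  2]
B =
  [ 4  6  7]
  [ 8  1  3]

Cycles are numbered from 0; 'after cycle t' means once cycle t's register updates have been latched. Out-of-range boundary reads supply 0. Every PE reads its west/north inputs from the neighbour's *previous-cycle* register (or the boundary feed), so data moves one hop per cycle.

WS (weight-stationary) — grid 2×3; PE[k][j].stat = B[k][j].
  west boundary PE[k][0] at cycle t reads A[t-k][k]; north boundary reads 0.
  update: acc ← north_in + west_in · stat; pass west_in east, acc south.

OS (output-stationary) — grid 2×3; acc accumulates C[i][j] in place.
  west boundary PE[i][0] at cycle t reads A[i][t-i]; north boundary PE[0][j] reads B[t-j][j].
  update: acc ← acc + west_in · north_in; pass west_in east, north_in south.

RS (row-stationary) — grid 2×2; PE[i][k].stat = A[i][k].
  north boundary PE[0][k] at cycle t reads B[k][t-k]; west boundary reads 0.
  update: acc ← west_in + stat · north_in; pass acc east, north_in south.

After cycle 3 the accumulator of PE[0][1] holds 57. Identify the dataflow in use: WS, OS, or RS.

dataflow = RS

WS [2×3] PE[0][1] across cycles:
  after 0 — PE[0][1] acc=0, pass-E 0, pass-S 0
  after 1 — PE[0][1] acc=36, pass-E 6, pass-S 36
  after 2 — PE[0][1] acc=36, pass-E 6, pass-S 36
  after 3 — PE[0][1] acc=0, pass-E 0, pass-S 0
OS [2×3] PE[0][1] across cycles:
  after 0 — PE[0][1] acc=0, pass-E 0, pass-S 0
  after 1 — PE[0][1] acc=36, pass-E 6, pass-S 6
  after 2 — PE[0][1] acc=41, pass-E 5, pass-S 1
  after 3 — PE[0][1] acc=41, pass-E 0, pass-S 0
RS [2×2] PE[0][1] across cycles:
  after 0 — PE[0][1] acc=0, pass-E 0, pass-S 0
  after 1 — PE[0][1] acc=64, pass-E 64, pass-S 8
  after 2 — PE[0][1] acc=41, pass-E 41, pass-S 1
  after 3 — PE[0][1] acc=57, pass-E 57, pass-S 3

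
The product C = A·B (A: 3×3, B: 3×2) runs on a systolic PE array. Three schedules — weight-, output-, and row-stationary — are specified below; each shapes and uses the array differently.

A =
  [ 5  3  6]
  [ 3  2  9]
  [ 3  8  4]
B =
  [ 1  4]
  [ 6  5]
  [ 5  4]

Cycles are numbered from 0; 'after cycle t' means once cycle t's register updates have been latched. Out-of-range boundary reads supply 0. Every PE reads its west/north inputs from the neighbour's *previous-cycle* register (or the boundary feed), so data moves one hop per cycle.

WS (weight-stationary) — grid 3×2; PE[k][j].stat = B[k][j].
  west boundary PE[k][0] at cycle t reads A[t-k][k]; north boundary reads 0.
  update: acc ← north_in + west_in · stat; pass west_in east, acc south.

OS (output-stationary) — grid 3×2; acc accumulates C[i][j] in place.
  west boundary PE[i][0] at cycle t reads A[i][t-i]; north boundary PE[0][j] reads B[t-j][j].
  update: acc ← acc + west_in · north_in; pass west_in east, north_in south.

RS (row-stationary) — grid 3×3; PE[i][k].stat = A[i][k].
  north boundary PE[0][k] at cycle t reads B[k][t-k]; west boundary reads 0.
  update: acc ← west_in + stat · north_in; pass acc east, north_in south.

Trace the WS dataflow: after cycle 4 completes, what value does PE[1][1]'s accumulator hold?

WS on a 3×2 grid — tracing PE[1][1] and its feeders:
  0: (0,1).acc=0  regs=<0,0>
  0: (1,0).acc=0  regs=<0,0>
  0: (1,1).acc=0  regs=<0,0>
  1: (0,1).acc=20  regs=<5,20>
  1: (1,0).acc=23  regs=<3,23>
  1: (1,1).acc=0  regs=<0,0>
  2: (0,1).acc=12  regs=<3,12>
  2: (1,0).acc=15  regs=<2,15>
  2: (1,1).acc=35  regs=<3,35>
  3: (0,1).acc=12  regs=<3,12>
  3: (1,0).acc=51  regs=<8,51>
  3: (1,1).acc=22  regs=<2,22>
  4: (0,1).acc=0  regs=<0,0>
  4: (1,0).acc=0  regs=<0,0>
  4: (1,1).acc=52  regs=<8,52>

PE[1][1].acc = 52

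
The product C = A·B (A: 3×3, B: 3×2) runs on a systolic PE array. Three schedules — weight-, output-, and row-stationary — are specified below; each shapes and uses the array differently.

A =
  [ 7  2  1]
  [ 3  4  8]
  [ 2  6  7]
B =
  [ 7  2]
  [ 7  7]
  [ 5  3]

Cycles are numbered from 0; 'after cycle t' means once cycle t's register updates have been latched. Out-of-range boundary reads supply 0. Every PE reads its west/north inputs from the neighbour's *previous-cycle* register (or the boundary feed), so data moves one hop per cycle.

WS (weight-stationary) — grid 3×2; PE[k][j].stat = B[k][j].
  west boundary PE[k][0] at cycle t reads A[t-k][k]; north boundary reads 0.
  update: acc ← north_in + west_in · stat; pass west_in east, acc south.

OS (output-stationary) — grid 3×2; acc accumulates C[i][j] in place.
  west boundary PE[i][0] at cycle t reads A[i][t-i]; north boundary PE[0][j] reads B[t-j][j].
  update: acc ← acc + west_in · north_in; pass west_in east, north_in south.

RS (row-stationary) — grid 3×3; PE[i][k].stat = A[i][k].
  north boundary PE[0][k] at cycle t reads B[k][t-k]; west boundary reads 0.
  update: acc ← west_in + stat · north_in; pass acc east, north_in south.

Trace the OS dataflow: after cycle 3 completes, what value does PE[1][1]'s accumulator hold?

PE[1][1].acc = 34

Tracing OS — 3×2 array, target PE[1][1]:
  step 0 · PE0,1: acc=0; fwd→0 fwd↓0
  step 0 · PE1,0: acc=0; fwd→0 fwd↓0
  step 0 · PE1,1: acc=0; fwd→0 fwd↓0
  step 1 · PE0,1: acc=14; fwd→7 fwd↓2
  step 1 · PE1,0: acc=21; fwd→3 fwd↓7
  step 1 · PE1,1: acc=0; fwd→0 fwd↓0
  step 2 · PE0,1: acc=28; fwd→2 fwd↓7
  step 2 · PE1,0: acc=49; fwd→4 fwd↓7
  step 2 · PE1,1: acc=6; fwd→3 fwd↓2
  step 3 · PE0,1: acc=31; fwd→1 fwd↓3
  step 3 · PE1,0: acc=89; fwd→8 fwd↓5
  step 3 · PE1,1: acc=34; fwd→4 fwd↓7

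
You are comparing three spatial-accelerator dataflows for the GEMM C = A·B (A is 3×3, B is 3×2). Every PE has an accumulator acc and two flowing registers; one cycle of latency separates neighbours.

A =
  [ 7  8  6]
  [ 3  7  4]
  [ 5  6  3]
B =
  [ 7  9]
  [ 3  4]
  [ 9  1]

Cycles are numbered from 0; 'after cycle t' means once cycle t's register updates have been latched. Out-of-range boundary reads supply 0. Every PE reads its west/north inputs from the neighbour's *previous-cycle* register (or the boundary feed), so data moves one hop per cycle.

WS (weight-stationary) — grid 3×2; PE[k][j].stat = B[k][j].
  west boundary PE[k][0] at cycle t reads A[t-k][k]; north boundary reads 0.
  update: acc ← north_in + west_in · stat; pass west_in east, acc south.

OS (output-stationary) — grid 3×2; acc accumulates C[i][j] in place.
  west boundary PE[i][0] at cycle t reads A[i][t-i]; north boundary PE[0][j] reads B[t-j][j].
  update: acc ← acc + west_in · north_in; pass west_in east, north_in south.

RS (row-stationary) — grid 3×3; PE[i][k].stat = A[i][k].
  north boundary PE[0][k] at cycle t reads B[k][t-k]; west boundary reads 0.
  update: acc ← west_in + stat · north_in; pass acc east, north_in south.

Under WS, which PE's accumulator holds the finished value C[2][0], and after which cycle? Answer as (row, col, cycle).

WS — PE[2][0] is where C[2][0] collects:
  after 0 — PE[2][0] acc=0, pass-E 0, pass-S 0
  after 1 — PE[2][0] acc=0, pass-E 0, pass-S 0
  after 2 — PE[2][0] acc=127, pass-E 6, pass-S 127
  after 3 — PE[2][0] acc=78, pass-E 4, pass-S 78
  after 4 — PE[2][0] acc=80, pass-E 3, pass-S 80

(row, col, cycle) = (2, 0, 4)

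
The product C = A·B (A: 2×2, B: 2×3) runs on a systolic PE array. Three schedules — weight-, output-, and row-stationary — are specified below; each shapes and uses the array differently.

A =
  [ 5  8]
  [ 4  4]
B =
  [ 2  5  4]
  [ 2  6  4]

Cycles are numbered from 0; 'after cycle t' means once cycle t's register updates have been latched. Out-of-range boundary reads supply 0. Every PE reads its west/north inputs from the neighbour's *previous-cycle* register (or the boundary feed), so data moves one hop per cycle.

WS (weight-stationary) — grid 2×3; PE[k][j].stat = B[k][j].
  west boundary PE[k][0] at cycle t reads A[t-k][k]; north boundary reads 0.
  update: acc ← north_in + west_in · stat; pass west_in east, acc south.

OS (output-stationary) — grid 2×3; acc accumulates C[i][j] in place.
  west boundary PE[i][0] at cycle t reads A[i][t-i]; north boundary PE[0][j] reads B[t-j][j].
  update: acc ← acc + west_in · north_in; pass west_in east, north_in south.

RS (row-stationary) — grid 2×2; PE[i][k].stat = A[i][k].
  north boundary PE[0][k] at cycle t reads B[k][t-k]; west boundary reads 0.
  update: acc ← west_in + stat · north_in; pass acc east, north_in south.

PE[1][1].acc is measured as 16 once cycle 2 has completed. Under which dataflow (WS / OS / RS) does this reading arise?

Under WS (2×3), PE[1][1]:
  step 0 · PE1,1: acc=0; fwd→0 fwd↓0
  step 1 · PE1,1: acc=0; fwd→0 fwd↓0
  step 2 · PE1,1: acc=73; fwd→8 fwd↓73
Under OS (2×3), PE[1][1]:
  step 0 · PE1,1: acc=0; fwd→0 fwd↓0
  step 1 · PE1,1: acc=0; fwd→0 fwd↓0
  step 2 · PE1,1: acc=20; fwd→4 fwd↓5
Under RS (2×2), PE[1][1]:
  step 0 · PE1,1: acc=0; fwd→0 fwd↓0
  step 1 · PE1,1: acc=0; fwd→0 fwd↓0
  step 2 · PE1,1: acc=16; fwd→16 fwd↓2

dataflow = RS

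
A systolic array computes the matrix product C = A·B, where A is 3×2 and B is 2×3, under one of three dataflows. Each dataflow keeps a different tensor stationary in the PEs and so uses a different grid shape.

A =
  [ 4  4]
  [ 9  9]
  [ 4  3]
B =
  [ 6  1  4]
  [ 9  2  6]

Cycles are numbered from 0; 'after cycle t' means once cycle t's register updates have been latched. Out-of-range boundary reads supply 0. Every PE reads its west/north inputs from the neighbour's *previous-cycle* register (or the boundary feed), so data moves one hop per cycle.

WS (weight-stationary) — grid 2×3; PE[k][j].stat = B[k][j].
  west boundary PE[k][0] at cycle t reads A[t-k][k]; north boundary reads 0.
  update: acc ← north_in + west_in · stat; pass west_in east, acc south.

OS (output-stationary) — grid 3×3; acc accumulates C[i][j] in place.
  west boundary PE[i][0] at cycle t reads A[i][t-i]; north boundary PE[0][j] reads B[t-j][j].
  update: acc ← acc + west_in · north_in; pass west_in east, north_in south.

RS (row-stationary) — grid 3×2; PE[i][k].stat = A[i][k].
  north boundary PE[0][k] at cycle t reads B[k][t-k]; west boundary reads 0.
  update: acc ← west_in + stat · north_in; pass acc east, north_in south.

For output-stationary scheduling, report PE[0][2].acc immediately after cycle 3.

Tracing OS — 3×3 array, target PE[0][2]:
  [0] (0,1) acc=0 (h:0 v:0)
  [0] (0,2) acc=0 (h:0 v:0)
  [1] (0,1) acc=4 (h:4 v:1)
  [1] (0,2) acc=0 (h:0 v:0)
  [2] (0,1) acc=12 (h:4 v:2)
  [2] (0,2) acc=16 (h:4 v:4)
  [3] (0,1) acc=12 (h:0 v:0)
  [3] (0,2) acc=40 (h:4 v:6)

PE[0][2].acc = 40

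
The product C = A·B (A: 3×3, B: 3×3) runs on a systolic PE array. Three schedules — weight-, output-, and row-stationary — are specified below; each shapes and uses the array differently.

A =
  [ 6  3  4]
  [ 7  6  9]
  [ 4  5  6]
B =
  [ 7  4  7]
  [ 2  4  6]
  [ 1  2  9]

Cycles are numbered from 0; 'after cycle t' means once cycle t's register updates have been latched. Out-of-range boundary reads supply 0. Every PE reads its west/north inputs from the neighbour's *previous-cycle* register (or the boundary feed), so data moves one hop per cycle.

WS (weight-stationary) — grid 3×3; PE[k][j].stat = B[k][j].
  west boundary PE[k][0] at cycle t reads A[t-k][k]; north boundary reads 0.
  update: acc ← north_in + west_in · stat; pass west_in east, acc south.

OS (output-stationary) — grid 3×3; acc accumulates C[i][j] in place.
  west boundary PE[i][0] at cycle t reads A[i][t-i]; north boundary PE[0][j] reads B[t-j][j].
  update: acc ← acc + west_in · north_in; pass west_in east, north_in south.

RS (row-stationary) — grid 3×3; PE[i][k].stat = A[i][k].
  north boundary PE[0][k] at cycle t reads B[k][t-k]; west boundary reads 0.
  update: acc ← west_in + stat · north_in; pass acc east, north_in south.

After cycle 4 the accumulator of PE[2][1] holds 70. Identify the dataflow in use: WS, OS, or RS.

dataflow = WS

Under WS (3×3), PE[2][1]:
  after 0 — PE[2][1] acc=0, pass-E 0, pass-S 0
  after 1 — PE[2][1] acc=0, pass-E 0, pass-S 0
  after 2 — PE[2][1] acc=0, pass-E 0, pass-S 0
  after 3 — PE[2][1] acc=44, pass-E 4, pass-S 44
  after 4 — PE[2][1] acc=70, pass-E 9, pass-S 70
Under OS (3×3), PE[2][1]:
  after 0 — PE[2][1] acc=0, pass-E 0, pass-S 0
  after 1 — PE[2][1] acc=0, pass-E 0, pass-S 0
  after 2 — PE[2][1] acc=0, pass-E 0, pass-S 0
  after 3 — PE[2][1] acc=16, pass-E 4, pass-S 4
  after 4 — PE[2][1] acc=36, pass-E 5, pass-S 4
Under RS (3×3), PE[2][1]:
  after 0 — PE[2][1] acc=0, pass-E 0, pass-S 0
  after 1 — PE[2][1] acc=0, pass-E 0, pass-S 0
  after 2 — PE[2][1] acc=0, pass-E 0, pass-S 0
  after 3 — PE[2][1] acc=38, pass-E 38, pass-S 2
  after 4 — PE[2][1] acc=36, pass-E 36, pass-S 4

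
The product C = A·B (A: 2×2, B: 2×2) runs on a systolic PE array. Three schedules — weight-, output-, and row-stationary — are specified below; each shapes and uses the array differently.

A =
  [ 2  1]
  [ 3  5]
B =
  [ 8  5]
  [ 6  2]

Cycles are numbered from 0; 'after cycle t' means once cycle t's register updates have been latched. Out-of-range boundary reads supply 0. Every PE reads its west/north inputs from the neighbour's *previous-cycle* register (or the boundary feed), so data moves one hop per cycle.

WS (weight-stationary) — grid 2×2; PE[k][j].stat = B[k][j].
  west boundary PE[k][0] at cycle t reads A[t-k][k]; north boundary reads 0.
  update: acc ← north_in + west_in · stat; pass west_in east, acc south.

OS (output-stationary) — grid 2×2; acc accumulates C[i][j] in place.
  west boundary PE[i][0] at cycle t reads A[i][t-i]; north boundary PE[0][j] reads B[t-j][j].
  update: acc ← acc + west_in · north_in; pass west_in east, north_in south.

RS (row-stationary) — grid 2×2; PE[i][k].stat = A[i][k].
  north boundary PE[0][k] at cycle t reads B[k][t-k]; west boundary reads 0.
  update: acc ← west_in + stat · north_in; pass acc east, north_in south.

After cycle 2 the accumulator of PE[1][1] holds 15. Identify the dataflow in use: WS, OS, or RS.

dataflow = OS

Under WS (2×2), PE[1][1]:
  [0] (1,1) acc=0 (h:0 v:0)
  [1] (1,1) acc=0 (h:0 v:0)
  [2] (1,1) acc=12 (h:1 v:12)
Under OS (2×2), PE[1][1]:
  [0] (1,1) acc=0 (h:0 v:0)
  [1] (1,1) acc=0 (h:0 v:0)
  [2] (1,1) acc=15 (h:3 v:5)
Under RS (2×2), PE[1][1]:
  [0] (1,1) acc=0 (h:0 v:0)
  [1] (1,1) acc=0 (h:0 v:0)
  [2] (1,1) acc=54 (h:54 v:6)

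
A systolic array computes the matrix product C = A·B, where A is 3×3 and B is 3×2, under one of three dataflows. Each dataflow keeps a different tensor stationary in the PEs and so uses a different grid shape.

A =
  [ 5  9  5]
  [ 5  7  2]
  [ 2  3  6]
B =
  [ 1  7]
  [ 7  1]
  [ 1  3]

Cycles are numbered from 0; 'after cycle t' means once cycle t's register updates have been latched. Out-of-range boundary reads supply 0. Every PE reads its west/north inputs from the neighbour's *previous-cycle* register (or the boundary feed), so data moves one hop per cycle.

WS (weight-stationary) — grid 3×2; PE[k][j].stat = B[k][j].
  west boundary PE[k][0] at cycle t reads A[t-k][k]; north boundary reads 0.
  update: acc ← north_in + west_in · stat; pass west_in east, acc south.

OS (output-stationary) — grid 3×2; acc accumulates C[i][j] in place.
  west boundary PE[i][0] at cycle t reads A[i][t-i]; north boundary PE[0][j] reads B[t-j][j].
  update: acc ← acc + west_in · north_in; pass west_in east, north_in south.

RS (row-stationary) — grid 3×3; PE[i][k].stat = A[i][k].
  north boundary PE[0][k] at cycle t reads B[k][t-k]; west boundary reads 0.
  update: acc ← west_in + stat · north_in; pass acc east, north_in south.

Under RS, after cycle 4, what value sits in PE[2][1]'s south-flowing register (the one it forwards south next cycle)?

register = 1

RS (3×3). Following PE[2][1] plus its west/north inputs:
  0: (1,1).acc=0  regs=<0,0>
  0: (2,0).acc=0  regs=<0,0>
  0: (2,1).acc=0  regs=<0,0>
  1: (1,1).acc=0  regs=<0,0>
  1: (2,0).acc=0  regs=<0,0>
  1: (2,1).acc=0  regs=<0,0>
  2: (1,1).acc=54  regs=<54,7>
  2: (2,0).acc=2  regs=<2,1>
  2: (2,1).acc=0  regs=<0,0>
  3: (1,1).acc=42  regs=<42,1>
  3: (2,0).acc=14  regs=<14,7>
  3: (2,1).acc=23  regs=<23,7>
  4: (1,1).acc=0  regs=<0,0>
  4: (2,0).acc=0  regs=<0,0>
  4: (2,1).acc=17  regs=<17,1>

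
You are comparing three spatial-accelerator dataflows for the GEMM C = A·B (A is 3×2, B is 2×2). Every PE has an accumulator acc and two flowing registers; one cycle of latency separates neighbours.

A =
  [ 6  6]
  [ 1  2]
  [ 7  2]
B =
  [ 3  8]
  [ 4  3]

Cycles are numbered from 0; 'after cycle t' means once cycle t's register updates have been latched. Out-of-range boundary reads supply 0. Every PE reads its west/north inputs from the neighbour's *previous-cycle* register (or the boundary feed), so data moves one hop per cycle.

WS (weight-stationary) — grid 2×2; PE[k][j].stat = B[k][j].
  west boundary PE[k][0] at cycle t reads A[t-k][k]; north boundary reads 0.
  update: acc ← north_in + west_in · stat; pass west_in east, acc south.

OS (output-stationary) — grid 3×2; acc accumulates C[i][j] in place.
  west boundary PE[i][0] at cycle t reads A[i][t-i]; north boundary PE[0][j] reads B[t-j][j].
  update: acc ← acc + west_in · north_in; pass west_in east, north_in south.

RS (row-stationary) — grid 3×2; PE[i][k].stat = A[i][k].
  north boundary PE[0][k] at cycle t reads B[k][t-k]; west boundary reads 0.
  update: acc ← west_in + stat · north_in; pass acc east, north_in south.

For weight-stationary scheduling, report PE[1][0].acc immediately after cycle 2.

WS on a 2×2 grid — tracing PE[1][0] and its feeders:
  t=0 PE[0][0]: acc=18 h=6 v=18
  t=0 PE[1][0]: acc=0 h=0 v=0
  t=1 PE[0][0]: acc=3 h=1 v=3
  t=1 PE[1][0]: acc=42 h=6 v=42
  t=2 PE[0][0]: acc=21 h=7 v=21
  t=2 PE[1][0]: acc=11 h=2 v=11

PE[1][0].acc = 11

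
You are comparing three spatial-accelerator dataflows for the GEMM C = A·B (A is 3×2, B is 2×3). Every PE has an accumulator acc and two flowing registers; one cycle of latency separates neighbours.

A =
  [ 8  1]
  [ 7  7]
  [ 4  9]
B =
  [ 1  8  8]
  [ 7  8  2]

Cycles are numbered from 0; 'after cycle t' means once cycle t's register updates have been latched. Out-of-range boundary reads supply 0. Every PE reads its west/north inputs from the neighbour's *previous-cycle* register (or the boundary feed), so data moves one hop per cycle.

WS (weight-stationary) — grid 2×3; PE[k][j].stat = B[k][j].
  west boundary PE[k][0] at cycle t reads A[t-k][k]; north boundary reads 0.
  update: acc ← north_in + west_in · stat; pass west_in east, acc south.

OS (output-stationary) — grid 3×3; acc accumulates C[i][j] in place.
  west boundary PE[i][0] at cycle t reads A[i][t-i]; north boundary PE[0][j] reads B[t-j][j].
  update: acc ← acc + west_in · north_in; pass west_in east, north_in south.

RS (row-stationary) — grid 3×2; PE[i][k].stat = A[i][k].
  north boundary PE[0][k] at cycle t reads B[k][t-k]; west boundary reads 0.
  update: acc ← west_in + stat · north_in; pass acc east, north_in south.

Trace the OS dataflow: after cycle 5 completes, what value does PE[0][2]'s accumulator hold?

OS on a 3×3 grid — tracing PE[0][2] and its feeders:
  0: (0,1).acc=0  regs=<0,0>
  0: (0,2).acc=0  regs=<0,0>
  1: (0,1).acc=64  regs=<8,8>
  1: (0,2).acc=0  regs=<0,0>
  2: (0,1).acc=72  regs=<1,8>
  2: (0,2).acc=64  regs=<8,8>
  3: (0,1).acc=72  regs=<0,0>
  3: (0,2).acc=66  regs=<1,2>
  4: (0,1).acc=72  regs=<0,0>
  4: (0,2).acc=66  regs=<0,0>
  5: (0,1).acc=72  regs=<0,0>
  5: (0,2).acc=66  regs=<0,0>

PE[0][2].acc = 66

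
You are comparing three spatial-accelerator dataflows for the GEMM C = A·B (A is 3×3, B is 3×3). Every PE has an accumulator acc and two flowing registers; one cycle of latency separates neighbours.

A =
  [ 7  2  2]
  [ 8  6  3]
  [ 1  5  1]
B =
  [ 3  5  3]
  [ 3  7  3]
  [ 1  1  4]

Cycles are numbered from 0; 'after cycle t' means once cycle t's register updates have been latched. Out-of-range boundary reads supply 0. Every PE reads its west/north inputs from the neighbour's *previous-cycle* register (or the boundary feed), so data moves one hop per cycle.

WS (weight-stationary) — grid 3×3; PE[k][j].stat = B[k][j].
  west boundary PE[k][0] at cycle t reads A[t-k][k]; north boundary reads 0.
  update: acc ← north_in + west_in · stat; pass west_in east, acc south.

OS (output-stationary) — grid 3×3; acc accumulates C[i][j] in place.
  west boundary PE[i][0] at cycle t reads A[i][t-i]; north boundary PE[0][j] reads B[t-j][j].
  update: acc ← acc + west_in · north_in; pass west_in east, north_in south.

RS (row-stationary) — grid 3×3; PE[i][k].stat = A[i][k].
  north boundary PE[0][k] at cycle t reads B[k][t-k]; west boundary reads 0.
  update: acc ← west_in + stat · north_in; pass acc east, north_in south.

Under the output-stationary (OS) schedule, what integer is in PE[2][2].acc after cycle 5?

PE[2][2].acc = 18

OS (3×3). Following PE[2][2] plus its west/north inputs:
  [0] (1,2) acc=0 (h:0 v:0)
  [0] (2,1) acc=0 (h:0 v:0)
  [0] (2,2) acc=0 (h:0 v:0)
  [1] (1,2) acc=0 (h:0 v:0)
  [1] (2,1) acc=0 (h:0 v:0)
  [1] (2,2) acc=0 (h:0 v:0)
  [2] (1,2) acc=0 (h:0 v:0)
  [2] (2,1) acc=0 (h:0 v:0)
  [2] (2,2) acc=0 (h:0 v:0)
  [3] (1,2) acc=24 (h:8 v:3)
  [3] (2,1) acc=5 (h:1 v:5)
  [3] (2,2) acc=0 (h:0 v:0)
  [4] (1,2) acc=42 (h:6 v:3)
  [4] (2,1) acc=40 (h:5 v:7)
  [4] (2,2) acc=3 (h:1 v:3)
  [5] (1,2) acc=54 (h:3 v:4)
  [5] (2,1) acc=41 (h:1 v:1)
  [5] (2,2) acc=18 (h:5 v:3)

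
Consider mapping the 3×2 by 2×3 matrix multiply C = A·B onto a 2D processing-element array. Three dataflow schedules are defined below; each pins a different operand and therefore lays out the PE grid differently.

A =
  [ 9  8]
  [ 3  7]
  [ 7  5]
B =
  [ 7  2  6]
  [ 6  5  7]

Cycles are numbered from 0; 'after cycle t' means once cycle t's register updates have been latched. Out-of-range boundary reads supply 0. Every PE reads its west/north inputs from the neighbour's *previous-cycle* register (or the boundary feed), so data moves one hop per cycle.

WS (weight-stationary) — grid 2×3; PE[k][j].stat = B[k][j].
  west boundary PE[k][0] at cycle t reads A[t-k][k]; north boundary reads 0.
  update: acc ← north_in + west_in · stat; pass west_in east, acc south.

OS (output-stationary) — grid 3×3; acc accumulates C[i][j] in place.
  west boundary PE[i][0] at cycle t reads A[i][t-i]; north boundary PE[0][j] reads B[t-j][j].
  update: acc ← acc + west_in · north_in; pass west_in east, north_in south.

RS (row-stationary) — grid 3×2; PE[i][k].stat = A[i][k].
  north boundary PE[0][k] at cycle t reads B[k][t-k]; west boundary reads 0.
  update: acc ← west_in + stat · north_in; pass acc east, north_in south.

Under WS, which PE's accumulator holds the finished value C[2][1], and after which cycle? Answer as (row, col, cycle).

WS — PE[1][1] is where C[2][1] collects:
  [0] (1,1) acc=0 (h:0 v:0)
  [1] (1,1) acc=0 (h:0 v:0)
  [2] (1,1) acc=58 (h:8 v:58)
  [3] (1,1) acc=41 (h:7 v:41)
  [4] (1,1) acc=39 (h:5 v:39)

(row, col, cycle) = (1, 1, 4)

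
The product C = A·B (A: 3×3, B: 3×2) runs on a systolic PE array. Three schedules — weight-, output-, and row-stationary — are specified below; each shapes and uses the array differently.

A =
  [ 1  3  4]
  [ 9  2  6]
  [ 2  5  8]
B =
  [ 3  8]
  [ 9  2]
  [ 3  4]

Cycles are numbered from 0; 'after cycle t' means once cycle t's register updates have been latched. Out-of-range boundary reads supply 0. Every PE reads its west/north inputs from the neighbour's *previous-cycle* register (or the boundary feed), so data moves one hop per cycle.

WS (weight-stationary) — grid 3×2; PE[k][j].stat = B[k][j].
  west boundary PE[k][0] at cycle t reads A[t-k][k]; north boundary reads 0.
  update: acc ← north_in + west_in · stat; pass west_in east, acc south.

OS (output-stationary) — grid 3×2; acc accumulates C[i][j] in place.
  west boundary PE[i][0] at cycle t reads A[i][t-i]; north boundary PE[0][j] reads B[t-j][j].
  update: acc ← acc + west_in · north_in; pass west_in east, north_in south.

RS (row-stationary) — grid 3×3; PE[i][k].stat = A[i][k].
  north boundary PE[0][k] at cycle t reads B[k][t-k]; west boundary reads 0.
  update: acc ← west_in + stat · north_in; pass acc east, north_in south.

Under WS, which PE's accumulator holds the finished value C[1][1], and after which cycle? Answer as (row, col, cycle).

WS: C[1][1] accumulates in PE[2][1]:
  t=0 PE[2][1]: acc=0 h=0 v=0
  t=1 PE[2][1]: acc=0 h=0 v=0
  t=2 PE[2][1]: acc=0 h=0 v=0
  t=3 PE[2][1]: acc=30 h=4 v=30
  t=4 PE[2][1]: acc=100 h=6 v=100

(row, col, cycle) = (2, 1, 4)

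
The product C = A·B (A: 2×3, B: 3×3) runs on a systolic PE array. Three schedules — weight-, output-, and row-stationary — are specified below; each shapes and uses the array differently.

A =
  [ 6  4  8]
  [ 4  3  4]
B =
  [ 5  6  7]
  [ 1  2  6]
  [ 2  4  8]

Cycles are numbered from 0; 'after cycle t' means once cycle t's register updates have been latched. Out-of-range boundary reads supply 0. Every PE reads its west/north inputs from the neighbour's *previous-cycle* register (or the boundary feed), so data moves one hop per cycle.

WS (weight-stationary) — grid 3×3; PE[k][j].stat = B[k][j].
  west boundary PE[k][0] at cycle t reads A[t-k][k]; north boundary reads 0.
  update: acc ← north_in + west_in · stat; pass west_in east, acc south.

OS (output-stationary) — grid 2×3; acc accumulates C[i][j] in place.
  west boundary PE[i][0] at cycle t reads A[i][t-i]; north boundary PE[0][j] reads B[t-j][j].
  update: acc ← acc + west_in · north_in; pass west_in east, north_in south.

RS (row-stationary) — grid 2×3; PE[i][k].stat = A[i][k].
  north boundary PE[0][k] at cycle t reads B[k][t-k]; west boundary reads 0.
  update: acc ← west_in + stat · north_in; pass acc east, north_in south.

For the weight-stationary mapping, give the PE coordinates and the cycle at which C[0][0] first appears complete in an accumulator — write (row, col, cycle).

WS — PE[2][0] is where C[0][0] collects:
  0: (2,0).acc=0  regs=<0,0>
  1: (2,0).acc=0  regs=<0,0>
  2: (2,0).acc=50  regs=<8,50>

(row, col, cycle) = (2, 0, 2)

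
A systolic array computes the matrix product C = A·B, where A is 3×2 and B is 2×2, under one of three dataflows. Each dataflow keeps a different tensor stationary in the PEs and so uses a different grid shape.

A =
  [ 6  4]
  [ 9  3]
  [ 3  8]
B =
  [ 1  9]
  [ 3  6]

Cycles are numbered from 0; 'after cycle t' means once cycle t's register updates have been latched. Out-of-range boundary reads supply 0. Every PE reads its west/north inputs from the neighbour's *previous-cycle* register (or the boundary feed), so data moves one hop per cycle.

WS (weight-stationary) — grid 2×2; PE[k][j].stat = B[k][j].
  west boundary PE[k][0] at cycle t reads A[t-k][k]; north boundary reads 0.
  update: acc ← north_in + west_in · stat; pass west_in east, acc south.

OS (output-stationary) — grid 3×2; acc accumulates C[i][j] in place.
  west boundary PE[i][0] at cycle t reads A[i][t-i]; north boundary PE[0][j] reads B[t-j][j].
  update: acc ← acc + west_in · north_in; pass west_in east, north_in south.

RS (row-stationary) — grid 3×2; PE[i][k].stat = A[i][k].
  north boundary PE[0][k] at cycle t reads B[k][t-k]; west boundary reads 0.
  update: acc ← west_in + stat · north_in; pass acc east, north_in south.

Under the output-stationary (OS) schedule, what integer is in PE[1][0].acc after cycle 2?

PE[1][0].acc = 18

OS on a 3×2 grid — tracing PE[1][0] and its feeders:
  0: (0,0).acc=6  regs=<6,1>
  0: (1,0).acc=0  regs=<0,0>
  1: (0,0).acc=18  regs=<4,3>
  1: (1,0).acc=9  regs=<9,1>
  2: (0,0).acc=18  regs=<0,0>
  2: (1,0).acc=18  regs=<3,3>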